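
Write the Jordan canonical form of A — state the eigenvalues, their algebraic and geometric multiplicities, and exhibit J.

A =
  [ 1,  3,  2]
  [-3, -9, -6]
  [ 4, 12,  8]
J_2(0) ⊕ J_1(0)

The characteristic polynomial is
  det(x·I − A) = x^3

Eigenvalues and multiplicities (the geometric multiplicity of λ is n − rank(A − λI), which equals the number of Jordan blocks for λ):
  λ = 0: algebraic multiplicity = 3, geometric multiplicity = 2

Determining the block sizes for each eigenvalue:
  λ = 0: 2 blocks summing to 3 forces exactly one block of size 2 and the rest size 1 → block sizes [2, 1]

Assembling the blocks gives a Jordan form
J =
  [0, 1, 0]
  [0, 0, 0]
  [0, 0, 0]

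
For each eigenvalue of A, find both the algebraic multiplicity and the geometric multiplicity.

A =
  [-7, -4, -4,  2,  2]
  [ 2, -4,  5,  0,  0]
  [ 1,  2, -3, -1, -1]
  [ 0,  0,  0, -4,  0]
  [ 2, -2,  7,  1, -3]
λ = -5: alg = 1, geom = 1; λ = -4: alg = 4, geom = 2

Step 1 — factor the characteristic polynomial to read off the algebraic multiplicities:
  χ_A(x) = (x + 4)^4*(x + 5)

Step 2 — compute geometric multiplicities via the rank-nullity identity g(λ) = n − rank(A − λI):
  rank(A − (-5)·I) = 4, so dim ker(A − (-5)·I) = n − 4 = 1
  rank(A − (-4)·I) = 3, so dim ker(A − (-4)·I) = n − 3 = 2

Summary:
  λ = -5: algebraic multiplicity = 1, geometric multiplicity = 1
  λ = -4: algebraic multiplicity = 4, geometric multiplicity = 2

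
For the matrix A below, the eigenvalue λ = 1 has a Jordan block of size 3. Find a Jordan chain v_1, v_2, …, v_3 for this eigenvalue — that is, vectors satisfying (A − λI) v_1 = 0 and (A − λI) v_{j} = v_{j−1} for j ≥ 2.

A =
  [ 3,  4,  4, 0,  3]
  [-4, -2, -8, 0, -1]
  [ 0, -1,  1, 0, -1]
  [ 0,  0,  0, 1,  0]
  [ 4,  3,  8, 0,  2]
A Jordan chain for λ = 1 of length 3:
v_1 = (1, -2, 0, 0, 2)ᵀ
v_2 = (4, -3, -1, 0, 3)ᵀ
v_3 = (0, 1, 0, 0, 0)ᵀ

Let N = A − (1)·I. We want v_3 with N^3 v_3 = 0 but N^2 v_3 ≠ 0; then v_{j-1} := N · v_j for j = 3, …, 2.

Pick v_3 = (0, 1, 0, 0, 0)ᵀ.
Then v_2 = N · v_3 = (4, -3, -1, 0, 3)ᵀ.
Then v_1 = N · v_2 = (1, -2, 0, 0, 2)ᵀ.

Sanity check: (A − (1)·I) v_1 = (0, 0, 0, 0, 0)ᵀ = 0. ✓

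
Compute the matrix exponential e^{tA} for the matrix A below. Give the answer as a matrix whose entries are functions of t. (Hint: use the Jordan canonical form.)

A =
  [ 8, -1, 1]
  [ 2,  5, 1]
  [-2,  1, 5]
e^{tA} =
  [2*t*exp(6*t) + exp(6*t), -t*exp(6*t), t*exp(6*t)]
  [2*t*exp(6*t), -t*exp(6*t) + exp(6*t), t*exp(6*t)]
  [-2*t*exp(6*t), t*exp(6*t), -t*exp(6*t) + exp(6*t)]

Strategy: write A = P · J · P⁻¹ where J is a Jordan canonical form, so e^{tA} = P · e^{tJ} · P⁻¹, and e^{tJ} can be computed block-by-block.

A has Jordan form
J =
  [6, 1, 0]
  [0, 6, 0]
  [0, 0, 6]
(up to reordering of blocks).

Per-block formulas:
  For a 1×1 block at λ = 6: exp(t · [6]) = [e^(6t)].
  For a 2×2 Jordan block J_2(6): exp(t · J_2(6)) = e^(6t)·(I + t·N), where N is the 2×2 nilpotent shift.

After assembling e^{tJ} and conjugating by P, we get:

e^{tA} =
  [2*t*exp(6*t) + exp(6*t), -t*exp(6*t), t*exp(6*t)]
  [2*t*exp(6*t), -t*exp(6*t) + exp(6*t), t*exp(6*t)]
  [-2*t*exp(6*t), t*exp(6*t), -t*exp(6*t) + exp(6*t)]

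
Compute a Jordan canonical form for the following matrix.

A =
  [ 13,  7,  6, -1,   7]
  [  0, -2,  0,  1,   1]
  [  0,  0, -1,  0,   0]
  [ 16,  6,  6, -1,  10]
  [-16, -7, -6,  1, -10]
J_1(-3) ⊕ J_2(-1) ⊕ J_1(-1) ⊕ J_1(5)

The characteristic polynomial is
  det(x·I − A) = x^5 + x^4 - 18*x^3 - 50*x^2 - 47*x - 15 = (x - 5)*(x + 1)^3*(x + 3)

Eigenvalues and multiplicities (the geometric multiplicity of λ is n − rank(A − λI), which equals the number of Jordan blocks for λ):
  λ = -3: algebraic multiplicity = 1, geometric multiplicity = 1
  λ = -1: algebraic multiplicity = 3, geometric multiplicity = 2
  λ = 5: algebraic multiplicity = 1, geometric multiplicity = 1

Determining the block sizes for each eigenvalue:
  λ = -3: one block (gm = 1), so the single block has size am = 1 → block sizes [1]
  λ = -1: 2 blocks summing to 3 forces exactly one block of size 2 and the rest size 1 → block sizes [2, 1]
  λ = 5: one block (gm = 1), so the single block has size am = 1 → block sizes [1]

Assembling the blocks gives a Jordan form
J =
  [-3,  0,  0,  0, 0]
  [ 0, -1,  1,  0, 0]
  [ 0,  0, -1,  0, 0]
  [ 0,  0,  0, -1, 0]
  [ 0,  0,  0,  0, 5]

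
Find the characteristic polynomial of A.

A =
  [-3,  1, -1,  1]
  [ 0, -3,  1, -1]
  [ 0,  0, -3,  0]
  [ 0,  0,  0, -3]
x^4 + 12*x^3 + 54*x^2 + 108*x + 81

Expanding det(x·I − A) (e.g. by cofactor expansion or by noting that A is similar to its Jordan form J, which has the same characteristic polynomial as A) gives
  χ_A(x) = x^4 + 12*x^3 + 54*x^2 + 108*x + 81
which factors as (x + 3)^4. The eigenvalues (with algebraic multiplicities) are λ = -3 with multiplicity 4.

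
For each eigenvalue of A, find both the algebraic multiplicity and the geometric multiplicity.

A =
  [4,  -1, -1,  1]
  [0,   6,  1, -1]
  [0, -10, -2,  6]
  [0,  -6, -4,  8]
λ = 4: alg = 4, geom = 2

Step 1 — factor the characteristic polynomial to read off the algebraic multiplicities:
  χ_A(x) = (x - 4)^4

Step 2 — compute geometric multiplicities via the rank-nullity identity g(λ) = n − rank(A − λI):
  rank(A − (4)·I) = 2, so dim ker(A − (4)·I) = n − 2 = 2

Summary:
  λ = 4: algebraic multiplicity = 4, geometric multiplicity = 2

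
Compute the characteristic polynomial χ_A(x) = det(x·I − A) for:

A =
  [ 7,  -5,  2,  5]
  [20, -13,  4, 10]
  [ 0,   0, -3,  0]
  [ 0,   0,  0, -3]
x^4 + 12*x^3 + 54*x^2 + 108*x + 81

Expanding det(x·I − A) (e.g. by cofactor expansion or by noting that A is similar to its Jordan form J, which has the same characteristic polynomial as A) gives
  χ_A(x) = x^4 + 12*x^3 + 54*x^2 + 108*x + 81
which factors as (x + 3)^4. The eigenvalues (with algebraic multiplicities) are λ = -3 with multiplicity 4.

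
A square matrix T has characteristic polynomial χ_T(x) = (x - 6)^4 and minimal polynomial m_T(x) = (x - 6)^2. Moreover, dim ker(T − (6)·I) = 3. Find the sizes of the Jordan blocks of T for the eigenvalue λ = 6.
Block sizes for λ = 6: [2, 1, 1]

Step 1 — from the characteristic polynomial, algebraic multiplicity of λ = 6 is 4. From dim ker(T − (6)·I) = 3, there are exactly 3 Jordan blocks for λ = 6.
Step 2 — from the minimal polynomial, the factor (x − 6)^2 tells us the largest block for λ = 6 has size 2.
Step 3 — with total size 4, 3 blocks, and largest block 2, the block sizes (in nonincreasing order) are [2, 1, 1].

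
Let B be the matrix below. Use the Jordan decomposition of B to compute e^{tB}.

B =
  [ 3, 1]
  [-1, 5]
e^{tB} =
  [-t*exp(4*t) + exp(4*t), t*exp(4*t)]
  [-t*exp(4*t), t*exp(4*t) + exp(4*t)]

Strategy: write B = P · J · P⁻¹ where J is a Jordan canonical form, so e^{tB} = P · e^{tJ} · P⁻¹, and e^{tJ} can be computed block-by-block.

B has Jordan form
J =
  [4, 1]
  [0, 4]
(up to reordering of blocks).

Per-block formulas:
  For a 2×2 Jordan block J_2(4): exp(t · J_2(4)) = e^(4t)·(I + t·N), where N is the 2×2 nilpotent shift.

After assembling e^{tJ} and conjugating by P, we get:

e^{tB} =
  [-t*exp(4*t) + exp(4*t), t*exp(4*t)]
  [-t*exp(4*t), t*exp(4*t) + exp(4*t)]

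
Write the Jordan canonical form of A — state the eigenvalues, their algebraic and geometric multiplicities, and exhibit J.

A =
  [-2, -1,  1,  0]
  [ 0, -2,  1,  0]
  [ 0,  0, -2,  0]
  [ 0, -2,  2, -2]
J_3(-2) ⊕ J_1(-2)

The characteristic polynomial is
  det(x·I − A) = x^4 + 8*x^3 + 24*x^2 + 32*x + 16 = (x + 2)^4

Eigenvalues and multiplicities (the geometric multiplicity of λ is n − rank(A − λI), which equals the number of Jordan blocks for λ):
  λ = -2: algebraic multiplicity = 4, geometric multiplicity = 2

Determining the block sizes for each eigenvalue:
  λ = -2: with am = 4 and gm = 2, the partition is not yet determined (e.g. several partitions of 4 into 2 parts exist). Let N = A − (-2)·I. Computing rank(N^1) = 2, rank(N^2) = 1, rank(N^3) = 0; the number of blocks of size ≥ j is rank(N^{j−1}) − rank(N^j), giving [2, 1, 1]. So we have 1 block(s) of size 3, 1 block(s) of size 1 → block sizes [3, 1]

Assembling the blocks gives a Jordan form
J =
  [-2,  1,  0,  0]
  [ 0, -2,  1,  0]
  [ 0,  0, -2,  0]
  [ 0,  0,  0, -2]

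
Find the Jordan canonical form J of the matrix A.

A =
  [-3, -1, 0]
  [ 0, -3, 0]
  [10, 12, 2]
J_2(-3) ⊕ J_1(2)

The characteristic polynomial is
  det(x·I − A) = x^3 + 4*x^2 - 3*x - 18 = (x - 2)*(x + 3)^2

Eigenvalues and multiplicities (the geometric multiplicity of λ is n − rank(A − λI), which equals the number of Jordan blocks for λ):
  λ = -3: algebraic multiplicity = 2, geometric multiplicity = 1
  λ = 2: algebraic multiplicity = 1, geometric multiplicity = 1

Determining the block sizes for each eigenvalue:
  λ = -3: one block (gm = 1), so the single block has size am = 2 → block sizes [2]
  λ = 2: one block (gm = 1), so the single block has size am = 1 → block sizes [1]

Assembling the blocks gives a Jordan form
J =
  [-3,  1, 0]
  [ 0, -3, 0]
  [ 0,  0, 2]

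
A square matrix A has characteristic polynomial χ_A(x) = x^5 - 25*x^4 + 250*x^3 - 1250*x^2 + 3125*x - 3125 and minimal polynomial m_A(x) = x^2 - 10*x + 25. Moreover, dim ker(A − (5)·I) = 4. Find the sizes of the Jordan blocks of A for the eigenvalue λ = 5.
Block sizes for λ = 5: [2, 1, 1, 1]

Step 1 — from the characteristic polynomial, algebraic multiplicity of λ = 5 is 5. From dim ker(A − (5)·I) = 4, there are exactly 4 Jordan blocks for λ = 5.
Step 2 — from the minimal polynomial, the factor (x − 5)^2 tells us the largest block for λ = 5 has size 2.
Step 3 — with total size 5, 4 blocks, and largest block 2, the block sizes (in nonincreasing order) are [2, 1, 1, 1].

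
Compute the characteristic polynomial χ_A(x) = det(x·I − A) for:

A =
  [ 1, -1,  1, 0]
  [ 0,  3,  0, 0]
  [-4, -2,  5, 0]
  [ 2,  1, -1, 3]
x^4 - 12*x^3 + 54*x^2 - 108*x + 81

Expanding det(x·I − A) (e.g. by cofactor expansion or by noting that A is similar to its Jordan form J, which has the same characteristic polynomial as A) gives
  χ_A(x) = x^4 - 12*x^3 + 54*x^2 - 108*x + 81
which factors as (x - 3)^4. The eigenvalues (with algebraic multiplicities) are λ = 3 with multiplicity 4.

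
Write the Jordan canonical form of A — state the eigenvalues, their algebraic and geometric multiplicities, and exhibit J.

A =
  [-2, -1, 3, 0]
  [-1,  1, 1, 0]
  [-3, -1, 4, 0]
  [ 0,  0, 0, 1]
J_3(1) ⊕ J_1(1)

The characteristic polynomial is
  det(x·I − A) = x^4 - 4*x^3 + 6*x^2 - 4*x + 1 = (x - 1)^4

Eigenvalues and multiplicities (the geometric multiplicity of λ is n − rank(A − λI), which equals the number of Jordan blocks for λ):
  λ = 1: algebraic multiplicity = 4, geometric multiplicity = 2

Determining the block sizes for each eigenvalue:
  λ = 1: with am = 4 and gm = 2, the partition is not yet determined (e.g. several partitions of 4 into 2 parts exist). Let N = A − (1)·I. Computing rank(N^1) = 2, rank(N^2) = 1, rank(N^3) = 0; the number of blocks of size ≥ j is rank(N^{j−1}) − rank(N^j), giving [2, 1, 1]. So we have 1 block(s) of size 3, 1 block(s) of size 1 → block sizes [3, 1]

Assembling the blocks gives a Jordan form
J =
  [1, 1, 0, 0]
  [0, 1, 1, 0]
  [0, 0, 1, 0]
  [0, 0, 0, 1]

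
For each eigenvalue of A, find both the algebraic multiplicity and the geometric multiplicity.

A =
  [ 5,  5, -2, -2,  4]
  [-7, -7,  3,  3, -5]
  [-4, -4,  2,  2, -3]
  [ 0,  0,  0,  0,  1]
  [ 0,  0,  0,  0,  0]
λ = 0: alg = 5, geom = 2

Step 1 — factor the characteristic polynomial to read off the algebraic multiplicities:
  χ_A(x) = x^5

Step 2 — compute geometric multiplicities via the rank-nullity identity g(λ) = n − rank(A − λI):
  rank(A − (0)·I) = 3, so dim ker(A − (0)·I) = n − 3 = 2

Summary:
  λ = 0: algebraic multiplicity = 5, geometric multiplicity = 2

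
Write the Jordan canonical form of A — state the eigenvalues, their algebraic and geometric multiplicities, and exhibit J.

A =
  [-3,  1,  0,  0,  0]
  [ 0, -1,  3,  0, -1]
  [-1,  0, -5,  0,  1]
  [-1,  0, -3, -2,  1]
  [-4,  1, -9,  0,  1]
J_3(-2) ⊕ J_1(-2) ⊕ J_1(-2)

The characteristic polynomial is
  det(x·I − A) = x^5 + 10*x^4 + 40*x^3 + 80*x^2 + 80*x + 32 = (x + 2)^5

Eigenvalues and multiplicities (the geometric multiplicity of λ is n − rank(A − λI), which equals the number of Jordan blocks for λ):
  λ = -2: algebraic multiplicity = 5, geometric multiplicity = 3

Determining the block sizes for each eigenvalue:
  λ = -2: with am = 5 and gm = 3, the partition is not yet determined (e.g. several partitions of 5 into 3 parts exist). Let N = A − (-2)·I. Computing rank(N^1) = 2, rank(N^2) = 1, rank(N^3) = 0; the number of blocks of size ≥ j is rank(N^{j−1}) − rank(N^j), giving [3, 1, 1]. So we have 1 block(s) of size 3, 2 block(s) of size 1 → block sizes [3, 1, 1]

Assembling the blocks gives a Jordan form
J =
  [-2,  1,  0,  0,  0]
  [ 0, -2,  1,  0,  0]
  [ 0,  0, -2,  0,  0]
  [ 0,  0,  0, -2,  0]
  [ 0,  0,  0,  0, -2]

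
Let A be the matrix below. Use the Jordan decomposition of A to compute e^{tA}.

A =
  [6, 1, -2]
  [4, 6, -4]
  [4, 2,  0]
e^{tA} =
  [2*t*exp(4*t) + exp(4*t), t*exp(4*t), -2*t*exp(4*t)]
  [4*t*exp(4*t), 2*t*exp(4*t) + exp(4*t), -4*t*exp(4*t)]
  [4*t*exp(4*t), 2*t*exp(4*t), -4*t*exp(4*t) + exp(4*t)]

Strategy: write A = P · J · P⁻¹ where J is a Jordan canonical form, so e^{tA} = P · e^{tJ} · P⁻¹, and e^{tJ} can be computed block-by-block.

A has Jordan form
J =
  [4, 1, 0]
  [0, 4, 0]
  [0, 0, 4]
(up to reordering of blocks).

Per-block formulas:
  For a 1×1 block at λ = 4: exp(t · [4]) = [e^(4t)].
  For a 2×2 Jordan block J_2(4): exp(t · J_2(4)) = e^(4t)·(I + t·N), where N is the 2×2 nilpotent shift.

After assembling e^{tJ} and conjugating by P, we get:

e^{tA} =
  [2*t*exp(4*t) + exp(4*t), t*exp(4*t), -2*t*exp(4*t)]
  [4*t*exp(4*t), 2*t*exp(4*t) + exp(4*t), -4*t*exp(4*t)]
  [4*t*exp(4*t), 2*t*exp(4*t), -4*t*exp(4*t) + exp(4*t)]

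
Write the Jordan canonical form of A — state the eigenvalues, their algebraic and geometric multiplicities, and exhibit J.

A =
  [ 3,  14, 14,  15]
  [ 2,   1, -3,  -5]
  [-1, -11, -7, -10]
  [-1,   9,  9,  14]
J_1(-1) ⊕ J_2(4) ⊕ J_1(4)

The characteristic polynomial is
  det(x·I − A) = x^4 - 11*x^3 + 36*x^2 - 16*x - 64 = (x - 4)^3*(x + 1)

Eigenvalues and multiplicities (the geometric multiplicity of λ is n − rank(A − λI), which equals the number of Jordan blocks for λ):
  λ = -1: algebraic multiplicity = 1, geometric multiplicity = 1
  λ = 4: algebraic multiplicity = 3, geometric multiplicity = 2

Determining the block sizes for each eigenvalue:
  λ = -1: one block (gm = 1), so the single block has size am = 1 → block sizes [1]
  λ = 4: 2 blocks summing to 3 forces exactly one block of size 2 and the rest size 1 → block sizes [2, 1]

Assembling the blocks gives a Jordan form
J =
  [-1, 0, 0, 0]
  [ 0, 4, 1, 0]
  [ 0, 0, 4, 0]
  [ 0, 0, 0, 4]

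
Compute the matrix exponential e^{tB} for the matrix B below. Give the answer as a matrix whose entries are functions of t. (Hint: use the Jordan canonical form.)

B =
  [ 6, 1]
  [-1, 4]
e^{tB} =
  [t*exp(5*t) + exp(5*t), t*exp(5*t)]
  [-t*exp(5*t), -t*exp(5*t) + exp(5*t)]

Strategy: write B = P · J · P⁻¹ where J is a Jordan canonical form, so e^{tB} = P · e^{tJ} · P⁻¹, and e^{tJ} can be computed block-by-block.

B has Jordan form
J =
  [5, 1]
  [0, 5]
(up to reordering of blocks).

Per-block formulas:
  For a 2×2 Jordan block J_2(5): exp(t · J_2(5)) = e^(5t)·(I + t·N), where N is the 2×2 nilpotent shift.

After assembling e^{tJ} and conjugating by P, we get:

e^{tB} =
  [t*exp(5*t) + exp(5*t), t*exp(5*t)]
  [-t*exp(5*t), -t*exp(5*t) + exp(5*t)]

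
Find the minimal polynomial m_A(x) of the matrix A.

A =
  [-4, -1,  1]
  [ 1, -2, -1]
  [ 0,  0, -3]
x^2 + 6*x + 9

The characteristic polynomial is χ_A(x) = (x + 3)^3, so the eigenvalues are known. The minimal polynomial is
  m_A(x) = Π_λ (x − λ)^{k_λ}
where k_λ is the size of the *largest* Jordan block for λ (equivalently, the smallest k with (A − λI)^k v = 0 for every generalised eigenvector v of λ).

  λ = -3: largest Jordan block has size 2, contributing (x + 3)^2

So m_A(x) = (x + 3)^2 = x^2 + 6*x + 9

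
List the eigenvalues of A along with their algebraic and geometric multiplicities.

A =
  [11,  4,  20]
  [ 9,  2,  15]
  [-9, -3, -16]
λ = -1: alg = 3, geom = 2

Step 1 — factor the characteristic polynomial to read off the algebraic multiplicities:
  χ_A(x) = (x + 1)^3

Step 2 — compute geometric multiplicities via the rank-nullity identity g(λ) = n − rank(A − λI):
  rank(A − (-1)·I) = 1, so dim ker(A − (-1)·I) = n − 1 = 2

Summary:
  λ = -1: algebraic multiplicity = 3, geometric multiplicity = 2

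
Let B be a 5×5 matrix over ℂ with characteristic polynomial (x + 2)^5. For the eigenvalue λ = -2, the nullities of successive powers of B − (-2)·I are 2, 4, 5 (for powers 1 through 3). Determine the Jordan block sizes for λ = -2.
Block sizes for λ = -2: [3, 2]

From the dimensions of kernels of powers, the number of Jordan blocks of size at least j is d_j − d_{j−1} where d_j = dim ker(N^j) (with d_0 = 0). Computing the differences gives [2, 2, 1].
The number of blocks of size exactly k is (#blocks of size ≥ k) − (#blocks of size ≥ k + 1), so the partition is: 1 block(s) of size 2, 1 block(s) of size 3.
In nonincreasing order the block sizes are [3, 2].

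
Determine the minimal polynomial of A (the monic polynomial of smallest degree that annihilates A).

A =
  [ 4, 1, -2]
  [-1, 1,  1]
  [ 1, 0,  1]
x^3 - 6*x^2 + 12*x - 8

The characteristic polynomial is χ_A(x) = (x - 2)^3, so the eigenvalues are known. The minimal polynomial is
  m_A(x) = Π_λ (x − λ)^{k_λ}
where k_λ is the size of the *largest* Jordan block for λ (equivalently, the smallest k with (A − λI)^k v = 0 for every generalised eigenvector v of λ).

  λ = 2: largest Jordan block has size 3, contributing (x − 2)^3

So m_A(x) = (x - 2)^3 = x^3 - 6*x^2 + 12*x - 8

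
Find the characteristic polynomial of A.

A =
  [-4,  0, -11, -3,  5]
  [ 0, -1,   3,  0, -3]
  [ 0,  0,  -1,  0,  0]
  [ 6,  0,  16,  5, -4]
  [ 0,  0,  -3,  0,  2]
x^5 - x^4 - 5*x^3 + x^2 + 8*x + 4

Expanding det(x·I − A) (e.g. by cofactor expansion or by noting that A is similar to its Jordan form J, which has the same characteristic polynomial as A) gives
  χ_A(x) = x^5 - x^4 - 5*x^3 + x^2 + 8*x + 4
which factors as (x - 2)^2*(x + 1)^3. The eigenvalues (with algebraic multiplicities) are λ = -1 with multiplicity 3, λ = 2 with multiplicity 2.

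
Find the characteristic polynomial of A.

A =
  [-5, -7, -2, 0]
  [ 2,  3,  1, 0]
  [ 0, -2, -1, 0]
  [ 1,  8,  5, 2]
x^4 + x^3 - 3*x^2 - 5*x - 2

Expanding det(x·I − A) (e.g. by cofactor expansion or by noting that A is similar to its Jordan form J, which has the same characteristic polynomial as A) gives
  χ_A(x) = x^4 + x^3 - 3*x^2 - 5*x - 2
which factors as (x - 2)*(x + 1)^3. The eigenvalues (with algebraic multiplicities) are λ = -1 with multiplicity 3, λ = 2 with multiplicity 1.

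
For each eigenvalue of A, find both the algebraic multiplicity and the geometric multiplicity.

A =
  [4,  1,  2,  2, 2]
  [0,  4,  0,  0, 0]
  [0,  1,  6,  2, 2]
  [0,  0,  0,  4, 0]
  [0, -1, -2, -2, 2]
λ = 4: alg = 5, geom = 4

Step 1 — factor the characteristic polynomial to read off the algebraic multiplicities:
  χ_A(x) = (x - 4)^5

Step 2 — compute geometric multiplicities via the rank-nullity identity g(λ) = n − rank(A − λI):
  rank(A − (4)·I) = 1, so dim ker(A − (4)·I) = n − 1 = 4

Summary:
  λ = 4: algebraic multiplicity = 5, geometric multiplicity = 4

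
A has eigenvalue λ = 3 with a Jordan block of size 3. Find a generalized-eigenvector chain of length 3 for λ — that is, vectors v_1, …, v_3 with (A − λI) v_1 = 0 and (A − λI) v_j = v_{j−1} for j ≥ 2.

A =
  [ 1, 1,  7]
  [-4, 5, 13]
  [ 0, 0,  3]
A Jordan chain for λ = 3 of length 3:
v_1 = (-1, -2, 0)ᵀ
v_2 = (7, 13, 0)ᵀ
v_3 = (0, 0, 1)ᵀ

Let N = A − (3)·I. We want v_3 with N^3 v_3 = 0 but N^2 v_3 ≠ 0; then v_{j-1} := N · v_j for j = 3, …, 2.

Pick v_3 = (0, 0, 1)ᵀ.
Then v_2 = N · v_3 = (7, 13, 0)ᵀ.
Then v_1 = N · v_2 = (-1, -2, 0)ᵀ.

Sanity check: (A − (3)·I) v_1 = (0, 0, 0)ᵀ = 0. ✓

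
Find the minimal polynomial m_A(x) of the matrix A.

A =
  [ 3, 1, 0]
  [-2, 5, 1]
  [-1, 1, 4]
x^3 - 12*x^2 + 48*x - 64

The characteristic polynomial is χ_A(x) = (x - 4)^3, so the eigenvalues are known. The minimal polynomial is
  m_A(x) = Π_λ (x − λ)^{k_λ}
where k_λ is the size of the *largest* Jordan block for λ (equivalently, the smallest k with (A − λI)^k v = 0 for every generalised eigenvector v of λ).

  λ = 4: largest Jordan block has size 3, contributing (x − 4)^3

So m_A(x) = (x - 4)^3 = x^3 - 12*x^2 + 48*x - 64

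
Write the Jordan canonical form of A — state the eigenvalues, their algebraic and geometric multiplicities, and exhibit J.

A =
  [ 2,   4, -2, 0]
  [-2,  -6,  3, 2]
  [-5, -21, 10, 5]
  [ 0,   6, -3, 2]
J_3(2) ⊕ J_1(2)

The characteristic polynomial is
  det(x·I − A) = x^4 - 8*x^3 + 24*x^2 - 32*x + 16 = (x - 2)^4

Eigenvalues and multiplicities (the geometric multiplicity of λ is n − rank(A − λI), which equals the number of Jordan blocks for λ):
  λ = 2: algebraic multiplicity = 4, geometric multiplicity = 2

Determining the block sizes for each eigenvalue:
  λ = 2: with am = 4 and gm = 2, the partition is not yet determined (e.g. several partitions of 4 into 2 parts exist). Let N = A − (2)·I. Computing rank(N^1) = 2, rank(N^2) = 1, rank(N^3) = 0; the number of blocks of size ≥ j is rank(N^{j−1}) − rank(N^j), giving [2, 1, 1]. So we have 1 block(s) of size 3, 1 block(s) of size 1 → block sizes [3, 1]

Assembling the blocks gives a Jordan form
J =
  [2, 1, 0, 0]
  [0, 2, 1, 0]
  [0, 0, 2, 0]
  [0, 0, 0, 2]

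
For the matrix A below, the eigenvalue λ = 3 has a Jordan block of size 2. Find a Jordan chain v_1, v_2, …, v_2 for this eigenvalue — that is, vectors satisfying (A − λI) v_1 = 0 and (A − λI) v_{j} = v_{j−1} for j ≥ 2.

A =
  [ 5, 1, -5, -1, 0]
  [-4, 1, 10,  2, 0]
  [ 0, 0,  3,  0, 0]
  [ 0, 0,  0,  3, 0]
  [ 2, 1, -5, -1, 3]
A Jordan chain for λ = 3 of length 2:
v_1 = (2, -4, 0, 0, 2)ᵀ
v_2 = (1, 0, 0, 0, 0)ᵀ

Let N = A − (3)·I. We want v_2 with N^2 v_2 = 0 but N^1 v_2 ≠ 0; then v_{j-1} := N · v_j for j = 2, …, 2.

Pick v_2 = (1, 0, 0, 0, 0)ᵀ.
Then v_1 = N · v_2 = (2, -4, 0, 0, 2)ᵀ.

Sanity check: (A − (3)·I) v_1 = (0, 0, 0, 0, 0)ᵀ = 0. ✓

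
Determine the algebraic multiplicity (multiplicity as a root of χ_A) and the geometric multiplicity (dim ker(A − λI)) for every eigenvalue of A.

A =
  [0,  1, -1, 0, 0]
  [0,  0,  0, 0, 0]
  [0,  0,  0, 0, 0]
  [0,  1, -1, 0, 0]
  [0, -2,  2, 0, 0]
λ = 0: alg = 5, geom = 4

Step 1 — factor the characteristic polynomial to read off the algebraic multiplicities:
  χ_A(x) = x^5

Step 2 — compute geometric multiplicities via the rank-nullity identity g(λ) = n − rank(A − λI):
  rank(A − (0)·I) = 1, so dim ker(A − (0)·I) = n − 1 = 4

Summary:
  λ = 0: algebraic multiplicity = 5, geometric multiplicity = 4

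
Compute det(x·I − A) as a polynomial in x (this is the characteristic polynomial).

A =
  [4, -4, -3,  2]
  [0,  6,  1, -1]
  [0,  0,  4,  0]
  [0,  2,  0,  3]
x^4 - 17*x^3 + 108*x^2 - 304*x + 320

Expanding det(x·I − A) (e.g. by cofactor expansion or by noting that A is similar to its Jordan form J, which has the same characteristic polynomial as A) gives
  χ_A(x) = x^4 - 17*x^3 + 108*x^2 - 304*x + 320
which factors as (x - 5)*(x - 4)^3. The eigenvalues (with algebraic multiplicities) are λ = 4 with multiplicity 3, λ = 5 with multiplicity 1.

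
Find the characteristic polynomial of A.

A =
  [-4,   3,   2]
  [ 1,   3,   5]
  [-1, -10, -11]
x^3 + 12*x^2 + 48*x + 64

Expanding det(x·I − A) (e.g. by cofactor expansion or by noting that A is similar to its Jordan form J, which has the same characteristic polynomial as A) gives
  χ_A(x) = x^3 + 12*x^2 + 48*x + 64
which factors as (x + 4)^3. The eigenvalues (with algebraic multiplicities) are λ = -4 with multiplicity 3.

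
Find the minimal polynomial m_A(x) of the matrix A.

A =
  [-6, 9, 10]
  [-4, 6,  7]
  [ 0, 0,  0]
x^3

The characteristic polynomial is χ_A(x) = x^3, so the eigenvalues are known. The minimal polynomial is
  m_A(x) = Π_λ (x − λ)^{k_λ}
where k_λ is the size of the *largest* Jordan block for λ (equivalently, the smallest k with (A − λI)^k v = 0 for every generalised eigenvector v of λ).

  λ = 0: largest Jordan block has size 3, contributing (x − 0)^3

So m_A(x) = x^3 = x^3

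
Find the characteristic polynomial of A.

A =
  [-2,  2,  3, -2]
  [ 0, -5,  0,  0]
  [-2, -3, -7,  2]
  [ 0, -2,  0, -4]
x^4 + 18*x^3 + 121*x^2 + 360*x + 400

Expanding det(x·I − A) (e.g. by cofactor expansion or by noting that A is similar to its Jordan form J, which has the same characteristic polynomial as A) gives
  χ_A(x) = x^4 + 18*x^3 + 121*x^2 + 360*x + 400
which factors as (x + 4)^2*(x + 5)^2. The eigenvalues (with algebraic multiplicities) are λ = -5 with multiplicity 2, λ = -4 with multiplicity 2.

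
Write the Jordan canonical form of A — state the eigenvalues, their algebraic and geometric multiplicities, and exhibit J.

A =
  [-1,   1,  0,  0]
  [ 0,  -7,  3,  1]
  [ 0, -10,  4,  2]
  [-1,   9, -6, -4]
J_3(-2) ⊕ J_1(-2)

The characteristic polynomial is
  det(x·I − A) = x^4 + 8*x^3 + 24*x^2 + 32*x + 16 = (x + 2)^4

Eigenvalues and multiplicities (the geometric multiplicity of λ is n − rank(A − λI), which equals the number of Jordan blocks for λ):
  λ = -2: algebraic multiplicity = 4, geometric multiplicity = 2

Determining the block sizes for each eigenvalue:
  λ = -2: with am = 4 and gm = 2, the partition is not yet determined (e.g. several partitions of 4 into 2 parts exist). Let N = A − (-2)·I. Computing rank(N^1) = 2, rank(N^2) = 1, rank(N^3) = 0; the number of blocks of size ≥ j is rank(N^{j−1}) − rank(N^j), giving [2, 1, 1]. So we have 1 block(s) of size 3, 1 block(s) of size 1 → block sizes [3, 1]

Assembling the blocks gives a Jordan form
J =
  [-2,  1,  0,  0]
  [ 0, -2,  1,  0]
  [ 0,  0, -2,  0]
  [ 0,  0,  0, -2]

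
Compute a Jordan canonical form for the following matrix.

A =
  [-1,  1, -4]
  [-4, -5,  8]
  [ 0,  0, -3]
J_2(-3) ⊕ J_1(-3)

The characteristic polynomial is
  det(x·I − A) = x^3 + 9*x^2 + 27*x + 27 = (x + 3)^3

Eigenvalues and multiplicities (the geometric multiplicity of λ is n − rank(A − λI), which equals the number of Jordan blocks for λ):
  λ = -3: algebraic multiplicity = 3, geometric multiplicity = 2

Determining the block sizes for each eigenvalue:
  λ = -3: 2 blocks summing to 3 forces exactly one block of size 2 and the rest size 1 → block sizes [2, 1]

Assembling the blocks gives a Jordan form
J =
  [-3,  1,  0]
  [ 0, -3,  0]
  [ 0,  0, -3]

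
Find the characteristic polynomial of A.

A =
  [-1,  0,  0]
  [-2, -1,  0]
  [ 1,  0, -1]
x^3 + 3*x^2 + 3*x + 1

Expanding det(x·I − A) (e.g. by cofactor expansion or by noting that A is similar to its Jordan form J, which has the same characteristic polynomial as A) gives
  χ_A(x) = x^3 + 3*x^2 + 3*x + 1
which factors as (x + 1)^3. The eigenvalues (with algebraic multiplicities) are λ = -1 with multiplicity 3.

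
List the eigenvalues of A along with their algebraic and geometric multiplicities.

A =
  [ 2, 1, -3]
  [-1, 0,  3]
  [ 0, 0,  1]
λ = 1: alg = 3, geom = 2

Step 1 — factor the characteristic polynomial to read off the algebraic multiplicities:
  χ_A(x) = (x - 1)^3

Step 2 — compute geometric multiplicities via the rank-nullity identity g(λ) = n − rank(A − λI):
  rank(A − (1)·I) = 1, so dim ker(A − (1)·I) = n − 1 = 2

Summary:
  λ = 1: algebraic multiplicity = 3, geometric multiplicity = 2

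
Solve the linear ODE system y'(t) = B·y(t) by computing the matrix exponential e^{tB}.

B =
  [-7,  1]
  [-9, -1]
e^{tB} =
  [-3*t*exp(-4*t) + exp(-4*t), t*exp(-4*t)]
  [-9*t*exp(-4*t), 3*t*exp(-4*t) + exp(-4*t)]

Strategy: write B = P · J · P⁻¹ where J is a Jordan canonical form, so e^{tB} = P · e^{tJ} · P⁻¹, and e^{tJ} can be computed block-by-block.

B has Jordan form
J =
  [-4,  1]
  [ 0, -4]
(up to reordering of blocks).

Per-block formulas:
  For a 2×2 Jordan block J_2(-4): exp(t · J_2(-4)) = e^(-4t)·(I + t·N), where N is the 2×2 nilpotent shift.

After assembling e^{tJ} and conjugating by P, we get:

e^{tB} =
  [-3*t*exp(-4*t) + exp(-4*t), t*exp(-4*t)]
  [-9*t*exp(-4*t), 3*t*exp(-4*t) + exp(-4*t)]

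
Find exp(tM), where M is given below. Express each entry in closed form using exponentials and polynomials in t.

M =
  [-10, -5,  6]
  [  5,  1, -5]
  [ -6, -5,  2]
e^{tM} =
  [-t*exp(-4*t) - exp(t) + 2*exp(-4*t), -exp(t) + exp(-4*t), t*exp(-4*t) + exp(t) - exp(-4*t)]
  [exp(t) - exp(-4*t), exp(t), -exp(t) + exp(-4*t)]
  [-t*exp(-4*t) - exp(t) + exp(-4*t), -exp(t) + exp(-4*t), t*exp(-4*t) + exp(t)]

Strategy: write M = P · J · P⁻¹ where J is a Jordan canonical form, so e^{tM} = P · e^{tJ} · P⁻¹, and e^{tJ} can be computed block-by-block.

M has Jordan form
J =
  [-4,  1, 0]
  [ 0, -4, 0]
  [ 0,  0, 1]
(up to reordering of blocks).

Per-block formulas:
  For a 2×2 Jordan block J_2(-4): exp(t · J_2(-4)) = e^(-4t)·(I + t·N), where N is the 2×2 nilpotent shift.
  For a 1×1 block at λ = 1: exp(t · [1]) = [e^(1t)].

After assembling e^{tJ} and conjugating by P, we get:

e^{tM} =
  [-t*exp(-4*t) - exp(t) + 2*exp(-4*t), -exp(t) + exp(-4*t), t*exp(-4*t) + exp(t) - exp(-4*t)]
  [exp(t) - exp(-4*t), exp(t), -exp(t) + exp(-4*t)]
  [-t*exp(-4*t) - exp(t) + exp(-4*t), -exp(t) + exp(-4*t), t*exp(-4*t) + exp(t)]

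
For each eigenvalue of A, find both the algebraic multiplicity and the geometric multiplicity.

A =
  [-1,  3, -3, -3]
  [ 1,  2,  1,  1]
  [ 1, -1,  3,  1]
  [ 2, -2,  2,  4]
λ = 2: alg = 4, geom = 2

Step 1 — factor the characteristic polynomial to read off the algebraic multiplicities:
  χ_A(x) = (x - 2)^4

Step 2 — compute geometric multiplicities via the rank-nullity identity g(λ) = n − rank(A − λI):
  rank(A − (2)·I) = 2, so dim ker(A − (2)·I) = n − 2 = 2

Summary:
  λ = 2: algebraic multiplicity = 4, geometric multiplicity = 2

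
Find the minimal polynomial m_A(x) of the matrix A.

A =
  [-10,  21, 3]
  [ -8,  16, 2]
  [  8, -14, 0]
x^2 - 4*x + 4

The characteristic polynomial is χ_A(x) = (x - 2)^3, so the eigenvalues are known. The minimal polynomial is
  m_A(x) = Π_λ (x − λ)^{k_λ}
where k_λ is the size of the *largest* Jordan block for λ (equivalently, the smallest k with (A − λI)^k v = 0 for every generalised eigenvector v of λ).

  λ = 2: largest Jordan block has size 2, contributing (x − 2)^2

So m_A(x) = (x - 2)^2 = x^2 - 4*x + 4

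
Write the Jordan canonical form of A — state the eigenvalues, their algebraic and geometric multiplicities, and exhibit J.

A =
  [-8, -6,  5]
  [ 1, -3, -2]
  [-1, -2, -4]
J_3(-5)

The characteristic polynomial is
  det(x·I − A) = x^3 + 15*x^2 + 75*x + 125 = (x + 5)^3

Eigenvalues and multiplicities (the geometric multiplicity of λ is n − rank(A − λI), which equals the number of Jordan blocks for λ):
  λ = -5: algebraic multiplicity = 3, geometric multiplicity = 1

Determining the block sizes for each eigenvalue:
  λ = -5: one block (gm = 1), so the single block has size am = 3 → block sizes [3]

Assembling the blocks gives a Jordan form
J =
  [-5,  1,  0]
  [ 0, -5,  1]
  [ 0,  0, -5]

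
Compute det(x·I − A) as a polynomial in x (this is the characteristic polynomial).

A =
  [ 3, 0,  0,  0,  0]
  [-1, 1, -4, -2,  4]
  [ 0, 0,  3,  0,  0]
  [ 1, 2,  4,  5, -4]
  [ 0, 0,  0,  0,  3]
x^5 - 15*x^4 + 90*x^3 - 270*x^2 + 405*x - 243

Expanding det(x·I − A) (e.g. by cofactor expansion or by noting that A is similar to its Jordan form J, which has the same characteristic polynomial as A) gives
  χ_A(x) = x^5 - 15*x^4 + 90*x^3 - 270*x^2 + 405*x - 243
which factors as (x - 3)^5. The eigenvalues (with algebraic multiplicities) are λ = 3 with multiplicity 5.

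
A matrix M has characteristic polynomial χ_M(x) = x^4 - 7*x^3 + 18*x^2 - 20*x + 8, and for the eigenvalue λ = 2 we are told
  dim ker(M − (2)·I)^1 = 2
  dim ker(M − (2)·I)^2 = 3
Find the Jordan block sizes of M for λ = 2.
Block sizes for λ = 2: [2, 1]

From the dimensions of kernels of powers, the number of Jordan blocks of size at least j is d_j − d_{j−1} where d_j = dim ker(N^j) (with d_0 = 0). Computing the differences gives [2, 1].
The number of blocks of size exactly k is (#blocks of size ≥ k) − (#blocks of size ≥ k + 1), so the partition is: 1 block(s) of size 1, 1 block(s) of size 2.
In nonincreasing order the block sizes are [2, 1].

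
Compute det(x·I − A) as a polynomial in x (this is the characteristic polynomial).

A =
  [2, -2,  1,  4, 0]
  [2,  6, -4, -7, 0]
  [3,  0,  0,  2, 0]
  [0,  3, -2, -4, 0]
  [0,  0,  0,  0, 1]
x^5 - 5*x^4 + 10*x^3 - 10*x^2 + 5*x - 1

Expanding det(x·I − A) (e.g. by cofactor expansion or by noting that A is similar to its Jordan form J, which has the same characteristic polynomial as A) gives
  χ_A(x) = x^5 - 5*x^4 + 10*x^3 - 10*x^2 + 5*x - 1
which factors as (x - 1)^5. The eigenvalues (with algebraic multiplicities) are λ = 1 with multiplicity 5.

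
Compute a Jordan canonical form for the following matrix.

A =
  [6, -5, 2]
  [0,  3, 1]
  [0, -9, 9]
J_3(6)

The characteristic polynomial is
  det(x·I − A) = x^3 - 18*x^2 + 108*x - 216 = (x - 6)^3

Eigenvalues and multiplicities (the geometric multiplicity of λ is n − rank(A − λI), which equals the number of Jordan blocks for λ):
  λ = 6: algebraic multiplicity = 3, geometric multiplicity = 1

Determining the block sizes for each eigenvalue:
  λ = 6: one block (gm = 1), so the single block has size am = 3 → block sizes [3]

Assembling the blocks gives a Jordan form
J =
  [6, 1, 0]
  [0, 6, 1]
  [0, 0, 6]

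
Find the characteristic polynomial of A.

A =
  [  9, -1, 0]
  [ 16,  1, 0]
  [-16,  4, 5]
x^3 - 15*x^2 + 75*x - 125

Expanding det(x·I − A) (e.g. by cofactor expansion or by noting that A is similar to its Jordan form J, which has the same characteristic polynomial as A) gives
  χ_A(x) = x^3 - 15*x^2 + 75*x - 125
which factors as (x - 5)^3. The eigenvalues (with algebraic multiplicities) are λ = 5 with multiplicity 3.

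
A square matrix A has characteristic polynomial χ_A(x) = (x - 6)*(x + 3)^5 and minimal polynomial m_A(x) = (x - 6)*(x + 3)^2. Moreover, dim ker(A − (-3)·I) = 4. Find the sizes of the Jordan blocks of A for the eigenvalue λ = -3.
Block sizes for λ = -3: [2, 1, 1, 1]

Step 1 — from the characteristic polynomial, algebraic multiplicity of λ = -3 is 5. From dim ker(A − (-3)·I) = 4, there are exactly 4 Jordan blocks for λ = -3.
Step 2 — from the minimal polynomial, the factor (x + 3)^2 tells us the largest block for λ = -3 has size 2.
Step 3 — with total size 5, 4 blocks, and largest block 2, the block sizes (in nonincreasing order) are [2, 1, 1, 1].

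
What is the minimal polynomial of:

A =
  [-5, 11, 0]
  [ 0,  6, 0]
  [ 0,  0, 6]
x^2 - x - 30

The characteristic polynomial is χ_A(x) = (x - 6)^2*(x + 5), so the eigenvalues are known. The minimal polynomial is
  m_A(x) = Π_λ (x − λ)^{k_λ}
where k_λ is the size of the *largest* Jordan block for λ (equivalently, the smallest k with (A − λI)^k v = 0 for every generalised eigenvector v of λ).

  λ = -5: largest Jordan block has size 1, contributing (x + 5)
  λ = 6: largest Jordan block has size 1, contributing (x − 6)

So m_A(x) = (x - 6)*(x + 5) = x^2 - x - 30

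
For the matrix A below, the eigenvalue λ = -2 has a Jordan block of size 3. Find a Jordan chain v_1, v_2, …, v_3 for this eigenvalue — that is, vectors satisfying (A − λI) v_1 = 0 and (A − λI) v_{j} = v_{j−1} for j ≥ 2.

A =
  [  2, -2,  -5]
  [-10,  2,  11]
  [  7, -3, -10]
A Jordan chain for λ = -2 of length 3:
v_1 = (1, -3, 2)ᵀ
v_2 = (4, -10, 7)ᵀ
v_3 = (1, 0, 0)ᵀ

Let N = A − (-2)·I. We want v_3 with N^3 v_3 = 0 but N^2 v_3 ≠ 0; then v_{j-1} := N · v_j for j = 3, …, 2.

Pick v_3 = (1, 0, 0)ᵀ.
Then v_2 = N · v_3 = (4, -10, 7)ᵀ.
Then v_1 = N · v_2 = (1, -3, 2)ᵀ.

Sanity check: (A − (-2)·I) v_1 = (0, 0, 0)ᵀ = 0. ✓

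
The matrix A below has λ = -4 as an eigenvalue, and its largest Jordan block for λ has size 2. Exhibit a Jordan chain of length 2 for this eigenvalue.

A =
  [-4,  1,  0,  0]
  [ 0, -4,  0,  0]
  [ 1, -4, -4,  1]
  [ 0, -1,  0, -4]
A Jordan chain for λ = -4 of length 2:
v_1 = (0, 0, 1, 0)ᵀ
v_2 = (1, 0, 0, 0)ᵀ

Let N = A − (-4)·I. We want v_2 with N^2 v_2 = 0 but N^1 v_2 ≠ 0; then v_{j-1} := N · v_j for j = 2, …, 2.

Pick v_2 = (1, 0, 0, 0)ᵀ.
Then v_1 = N · v_2 = (0, 0, 1, 0)ᵀ.

Sanity check: (A − (-4)·I) v_1 = (0, 0, 0, 0)ᵀ = 0. ✓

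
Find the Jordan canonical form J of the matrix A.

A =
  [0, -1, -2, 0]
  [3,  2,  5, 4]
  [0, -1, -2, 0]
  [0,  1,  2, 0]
J_3(0) ⊕ J_1(0)

The characteristic polynomial is
  det(x·I − A) = x^4

Eigenvalues and multiplicities (the geometric multiplicity of λ is n − rank(A − λI), which equals the number of Jordan blocks for λ):
  λ = 0: algebraic multiplicity = 4, geometric multiplicity = 2

Determining the block sizes for each eigenvalue:
  λ = 0: with am = 4 and gm = 2, the partition is not yet determined (e.g. several partitions of 4 into 2 parts exist). Let N = A − (0)·I. Computing rank(N^1) = 2, rank(N^2) = 1, rank(N^3) = 0; the number of blocks of size ≥ j is rank(N^{j−1}) − rank(N^j), giving [2, 1, 1]. So we have 1 block(s) of size 3, 1 block(s) of size 1 → block sizes [3, 1]

Assembling the blocks gives a Jordan form
J =
  [0, 1, 0, 0]
  [0, 0, 1, 0]
  [0, 0, 0, 0]
  [0, 0, 0, 0]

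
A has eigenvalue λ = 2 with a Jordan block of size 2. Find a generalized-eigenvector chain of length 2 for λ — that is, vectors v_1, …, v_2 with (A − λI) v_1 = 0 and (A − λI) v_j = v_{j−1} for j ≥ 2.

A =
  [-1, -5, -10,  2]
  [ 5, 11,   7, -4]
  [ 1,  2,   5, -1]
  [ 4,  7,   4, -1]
A Jordan chain for λ = 2 of length 2:
v_1 = (-1, 1, 0, 1)ᵀ
v_2 = (2, -1, 0, 0)ᵀ

Let N = A − (2)·I. We want v_2 with N^2 v_2 = 0 but N^1 v_2 ≠ 0; then v_{j-1} := N · v_j for j = 2, …, 2.

Pick v_2 = (2, -1, 0, 0)ᵀ.
Then v_1 = N · v_2 = (-1, 1, 0, 1)ᵀ.

Sanity check: (A − (2)·I) v_1 = (0, 0, 0, 0)ᵀ = 0. ✓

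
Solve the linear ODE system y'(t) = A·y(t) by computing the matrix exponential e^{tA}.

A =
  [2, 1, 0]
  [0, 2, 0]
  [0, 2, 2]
e^{tA} =
  [exp(2*t), t*exp(2*t), 0]
  [0, exp(2*t), 0]
  [0, 2*t*exp(2*t), exp(2*t)]

Strategy: write A = P · J · P⁻¹ where J is a Jordan canonical form, so e^{tA} = P · e^{tJ} · P⁻¹, and e^{tJ} can be computed block-by-block.

A has Jordan form
J =
  [2, 1, 0]
  [0, 2, 0]
  [0, 0, 2]
(up to reordering of blocks).

Per-block formulas:
  For a 2×2 Jordan block J_2(2): exp(t · J_2(2)) = e^(2t)·(I + t·N), where N is the 2×2 nilpotent shift.
  For a 1×1 block at λ = 2: exp(t · [2]) = [e^(2t)].

After assembling e^{tJ} and conjugating by P, we get:

e^{tA} =
  [exp(2*t), t*exp(2*t), 0]
  [0, exp(2*t), 0]
  [0, 2*t*exp(2*t), exp(2*t)]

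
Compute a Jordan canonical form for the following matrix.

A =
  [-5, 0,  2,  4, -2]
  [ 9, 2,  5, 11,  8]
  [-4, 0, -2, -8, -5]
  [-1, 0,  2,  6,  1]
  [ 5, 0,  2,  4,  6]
J_1(-1) ⊕ J_2(2) ⊕ J_2(2)

The characteristic polynomial is
  det(x·I − A) = x^5 - 7*x^4 + 16*x^3 - 8*x^2 - 16*x + 16 = (x - 2)^4*(x + 1)

Eigenvalues and multiplicities (the geometric multiplicity of λ is n − rank(A − λI), which equals the number of Jordan blocks for λ):
  λ = -1: algebraic multiplicity = 1, geometric multiplicity = 1
  λ = 2: algebraic multiplicity = 4, geometric multiplicity = 2

Determining the block sizes for each eigenvalue:
  λ = -1: one block (gm = 1), so the single block has size am = 1 → block sizes [1]
  λ = 2: with am = 4 and gm = 2, the partition is not yet determined (e.g. several partitions of 4 into 2 parts exist). Let N = A − (2)·I. Computing rank(N^1) = 3, rank(N^2) = 1; the number of blocks of size ≥ j is rank(N^{j−1}) − rank(N^j), giving [2, 2]. So we have 2 block(s) of size 2 → block sizes [2, 2]

Assembling the blocks gives a Jordan form
J =
  [-1, 0, 0, 0, 0]
  [ 0, 2, 1, 0, 0]
  [ 0, 0, 2, 0, 0]
  [ 0, 0, 0, 2, 1]
  [ 0, 0, 0, 0, 2]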